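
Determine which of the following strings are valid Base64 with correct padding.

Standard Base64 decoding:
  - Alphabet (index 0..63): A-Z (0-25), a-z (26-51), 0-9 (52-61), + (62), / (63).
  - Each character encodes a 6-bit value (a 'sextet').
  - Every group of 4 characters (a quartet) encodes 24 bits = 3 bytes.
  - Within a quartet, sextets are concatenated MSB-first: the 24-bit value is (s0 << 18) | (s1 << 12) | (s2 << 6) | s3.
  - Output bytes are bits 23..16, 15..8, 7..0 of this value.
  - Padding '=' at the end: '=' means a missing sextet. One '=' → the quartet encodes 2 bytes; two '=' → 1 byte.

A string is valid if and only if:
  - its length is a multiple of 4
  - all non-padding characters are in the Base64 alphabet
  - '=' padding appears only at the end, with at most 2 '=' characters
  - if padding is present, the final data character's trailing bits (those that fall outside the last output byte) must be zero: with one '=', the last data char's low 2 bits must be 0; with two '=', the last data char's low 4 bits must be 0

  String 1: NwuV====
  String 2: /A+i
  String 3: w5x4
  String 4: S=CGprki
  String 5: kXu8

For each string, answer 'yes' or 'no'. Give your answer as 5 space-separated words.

Answer: no yes yes no yes

Derivation:
String 1: 'NwuV====' → invalid (4 pad chars (max 2))
String 2: '/A+i' → valid
String 3: 'w5x4' → valid
String 4: 'S=CGprki' → invalid (bad char(s): ['=']; '=' in middle)
String 5: 'kXu8' → valid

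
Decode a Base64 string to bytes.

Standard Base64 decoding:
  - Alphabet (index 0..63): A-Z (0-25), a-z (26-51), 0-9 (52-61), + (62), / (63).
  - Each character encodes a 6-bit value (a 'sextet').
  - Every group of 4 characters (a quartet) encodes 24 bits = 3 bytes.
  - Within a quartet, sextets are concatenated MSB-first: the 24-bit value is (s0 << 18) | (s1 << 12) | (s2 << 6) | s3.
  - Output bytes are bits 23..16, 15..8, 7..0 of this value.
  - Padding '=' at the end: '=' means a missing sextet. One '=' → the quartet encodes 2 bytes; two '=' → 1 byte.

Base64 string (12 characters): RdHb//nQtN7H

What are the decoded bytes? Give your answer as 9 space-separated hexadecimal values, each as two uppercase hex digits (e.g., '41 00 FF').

After char 0 ('R'=17): chars_in_quartet=1 acc=0x11 bytes_emitted=0
After char 1 ('d'=29): chars_in_quartet=2 acc=0x45D bytes_emitted=0
After char 2 ('H'=7): chars_in_quartet=3 acc=0x11747 bytes_emitted=0
After char 3 ('b'=27): chars_in_quartet=4 acc=0x45D1DB -> emit 45 D1 DB, reset; bytes_emitted=3
After char 4 ('/'=63): chars_in_quartet=1 acc=0x3F bytes_emitted=3
After char 5 ('/'=63): chars_in_quartet=2 acc=0xFFF bytes_emitted=3
After char 6 ('n'=39): chars_in_quartet=3 acc=0x3FFE7 bytes_emitted=3
After char 7 ('Q'=16): chars_in_quartet=4 acc=0xFFF9D0 -> emit FF F9 D0, reset; bytes_emitted=6
After char 8 ('t'=45): chars_in_quartet=1 acc=0x2D bytes_emitted=6
After char 9 ('N'=13): chars_in_quartet=2 acc=0xB4D bytes_emitted=6
After char 10 ('7'=59): chars_in_quartet=3 acc=0x2D37B bytes_emitted=6
After char 11 ('H'=7): chars_in_quartet=4 acc=0xB4DEC7 -> emit B4 DE C7, reset; bytes_emitted=9

Answer: 45 D1 DB FF F9 D0 B4 DE C7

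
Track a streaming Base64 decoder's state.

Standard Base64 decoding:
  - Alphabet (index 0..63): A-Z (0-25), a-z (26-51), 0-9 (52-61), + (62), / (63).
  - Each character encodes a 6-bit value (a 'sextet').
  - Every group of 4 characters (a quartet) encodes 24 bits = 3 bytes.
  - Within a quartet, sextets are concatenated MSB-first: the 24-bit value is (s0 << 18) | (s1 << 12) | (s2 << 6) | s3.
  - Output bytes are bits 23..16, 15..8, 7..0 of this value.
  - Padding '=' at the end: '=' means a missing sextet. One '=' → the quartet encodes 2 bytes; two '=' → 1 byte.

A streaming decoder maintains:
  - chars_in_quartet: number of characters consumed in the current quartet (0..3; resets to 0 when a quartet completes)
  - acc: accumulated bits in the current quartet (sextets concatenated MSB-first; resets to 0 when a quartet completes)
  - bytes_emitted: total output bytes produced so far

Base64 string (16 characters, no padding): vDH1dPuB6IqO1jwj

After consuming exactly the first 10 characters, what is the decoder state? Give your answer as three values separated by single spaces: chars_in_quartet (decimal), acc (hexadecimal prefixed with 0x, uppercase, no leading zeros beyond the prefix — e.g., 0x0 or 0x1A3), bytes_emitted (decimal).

Answer: 2 0xE88 6

Derivation:
After char 0 ('v'=47): chars_in_quartet=1 acc=0x2F bytes_emitted=0
After char 1 ('D'=3): chars_in_quartet=2 acc=0xBC3 bytes_emitted=0
After char 2 ('H'=7): chars_in_quartet=3 acc=0x2F0C7 bytes_emitted=0
After char 3 ('1'=53): chars_in_quartet=4 acc=0xBC31F5 -> emit BC 31 F5, reset; bytes_emitted=3
After char 4 ('d'=29): chars_in_quartet=1 acc=0x1D bytes_emitted=3
After char 5 ('P'=15): chars_in_quartet=2 acc=0x74F bytes_emitted=3
After char 6 ('u'=46): chars_in_quartet=3 acc=0x1D3EE bytes_emitted=3
After char 7 ('B'=1): chars_in_quartet=4 acc=0x74FB81 -> emit 74 FB 81, reset; bytes_emitted=6
After char 8 ('6'=58): chars_in_quartet=1 acc=0x3A bytes_emitted=6
After char 9 ('I'=8): chars_in_quartet=2 acc=0xE88 bytes_emitted=6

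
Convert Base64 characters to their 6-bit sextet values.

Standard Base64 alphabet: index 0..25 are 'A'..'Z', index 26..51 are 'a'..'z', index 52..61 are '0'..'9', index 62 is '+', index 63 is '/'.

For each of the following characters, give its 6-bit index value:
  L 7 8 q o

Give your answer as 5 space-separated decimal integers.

Answer: 11 59 60 42 40

Derivation:
'L': A..Z range, ord('L') − ord('A') = 11
'7': 0..9 range, 52 + ord('7') − ord('0') = 59
'8': 0..9 range, 52 + ord('8') − ord('0') = 60
'q': a..z range, 26 + ord('q') − ord('a') = 42
'o': a..z range, 26 + ord('o') − ord('a') = 40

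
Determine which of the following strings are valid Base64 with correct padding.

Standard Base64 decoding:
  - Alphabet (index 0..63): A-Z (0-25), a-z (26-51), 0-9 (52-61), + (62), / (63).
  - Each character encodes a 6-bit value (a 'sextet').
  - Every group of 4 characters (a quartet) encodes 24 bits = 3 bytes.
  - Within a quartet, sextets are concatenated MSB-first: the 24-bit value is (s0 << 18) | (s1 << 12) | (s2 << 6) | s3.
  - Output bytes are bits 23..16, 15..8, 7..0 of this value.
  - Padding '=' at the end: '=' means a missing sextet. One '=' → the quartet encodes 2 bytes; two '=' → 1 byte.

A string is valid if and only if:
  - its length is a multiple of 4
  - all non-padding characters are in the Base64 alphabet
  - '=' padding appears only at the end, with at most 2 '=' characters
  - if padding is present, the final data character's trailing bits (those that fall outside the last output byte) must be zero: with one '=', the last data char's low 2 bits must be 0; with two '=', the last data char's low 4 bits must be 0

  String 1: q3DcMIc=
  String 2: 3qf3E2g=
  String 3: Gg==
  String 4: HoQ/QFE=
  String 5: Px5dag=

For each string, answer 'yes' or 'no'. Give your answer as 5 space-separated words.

String 1: 'q3DcMIc=' → valid
String 2: '3qf3E2g=' → valid
String 3: 'Gg==' → valid
String 4: 'HoQ/QFE=' → valid
String 5: 'Px5dag=' → invalid (len=7 not mult of 4)

Answer: yes yes yes yes no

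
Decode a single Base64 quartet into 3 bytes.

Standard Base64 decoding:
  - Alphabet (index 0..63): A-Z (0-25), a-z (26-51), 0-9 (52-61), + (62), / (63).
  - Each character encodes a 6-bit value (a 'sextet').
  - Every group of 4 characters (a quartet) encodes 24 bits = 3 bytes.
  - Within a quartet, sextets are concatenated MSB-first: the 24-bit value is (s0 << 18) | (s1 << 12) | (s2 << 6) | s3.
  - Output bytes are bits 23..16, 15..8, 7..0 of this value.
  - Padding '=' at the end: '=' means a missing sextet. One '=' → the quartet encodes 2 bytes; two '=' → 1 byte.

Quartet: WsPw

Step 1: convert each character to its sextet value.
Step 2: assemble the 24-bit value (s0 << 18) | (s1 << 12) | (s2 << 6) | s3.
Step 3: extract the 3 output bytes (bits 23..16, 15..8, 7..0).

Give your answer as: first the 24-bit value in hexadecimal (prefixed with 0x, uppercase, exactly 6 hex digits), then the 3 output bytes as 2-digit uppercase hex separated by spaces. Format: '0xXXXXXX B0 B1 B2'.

Sextets: W=22, s=44, P=15, w=48
24-bit: (22<<18) | (44<<12) | (15<<6) | 48
      = 0x580000 | 0x02C000 | 0x0003C0 | 0x000030
      = 0x5AC3F0
Bytes: (v>>16)&0xFF=5A, (v>>8)&0xFF=C3, v&0xFF=F0

Answer: 0x5AC3F0 5A C3 F0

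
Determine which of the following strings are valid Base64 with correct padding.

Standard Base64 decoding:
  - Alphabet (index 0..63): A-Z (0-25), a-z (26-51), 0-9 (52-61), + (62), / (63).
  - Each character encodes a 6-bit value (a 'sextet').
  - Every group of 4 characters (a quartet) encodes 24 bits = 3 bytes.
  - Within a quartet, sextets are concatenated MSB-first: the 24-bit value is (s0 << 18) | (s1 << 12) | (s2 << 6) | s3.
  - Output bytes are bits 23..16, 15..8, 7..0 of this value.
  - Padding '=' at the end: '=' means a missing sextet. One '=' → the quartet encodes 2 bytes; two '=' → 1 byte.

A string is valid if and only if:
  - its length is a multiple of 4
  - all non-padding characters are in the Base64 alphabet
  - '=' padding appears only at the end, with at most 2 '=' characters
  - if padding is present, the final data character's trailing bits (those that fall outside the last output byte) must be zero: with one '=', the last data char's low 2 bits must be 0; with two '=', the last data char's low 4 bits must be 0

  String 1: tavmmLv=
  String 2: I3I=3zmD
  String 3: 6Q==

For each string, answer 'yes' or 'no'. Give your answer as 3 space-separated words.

String 1: 'tavmmLv=' → invalid (bad trailing bits)
String 2: 'I3I=3zmD' → invalid (bad char(s): ['=']; '=' in middle)
String 3: '6Q==' → valid

Answer: no no yes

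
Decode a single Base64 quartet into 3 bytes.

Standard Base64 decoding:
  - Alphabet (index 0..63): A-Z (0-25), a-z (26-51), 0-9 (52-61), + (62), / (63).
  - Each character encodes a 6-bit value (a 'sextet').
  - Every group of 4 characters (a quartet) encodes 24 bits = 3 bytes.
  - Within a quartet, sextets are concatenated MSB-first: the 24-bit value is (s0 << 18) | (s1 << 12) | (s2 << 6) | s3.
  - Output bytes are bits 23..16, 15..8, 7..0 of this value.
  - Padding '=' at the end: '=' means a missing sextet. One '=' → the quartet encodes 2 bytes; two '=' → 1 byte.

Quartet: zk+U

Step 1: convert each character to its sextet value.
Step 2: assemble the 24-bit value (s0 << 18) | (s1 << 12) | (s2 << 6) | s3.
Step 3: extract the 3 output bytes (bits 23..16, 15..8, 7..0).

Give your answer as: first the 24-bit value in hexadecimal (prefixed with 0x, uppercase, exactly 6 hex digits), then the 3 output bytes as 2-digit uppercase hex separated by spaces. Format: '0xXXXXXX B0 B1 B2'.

Sextets: z=51, k=36, +=62, U=20
24-bit: (51<<18) | (36<<12) | (62<<6) | 20
      = 0xCC0000 | 0x024000 | 0x000F80 | 0x000014
      = 0xCE4F94
Bytes: (v>>16)&0xFF=CE, (v>>8)&0xFF=4F, v&0xFF=94

Answer: 0xCE4F94 CE 4F 94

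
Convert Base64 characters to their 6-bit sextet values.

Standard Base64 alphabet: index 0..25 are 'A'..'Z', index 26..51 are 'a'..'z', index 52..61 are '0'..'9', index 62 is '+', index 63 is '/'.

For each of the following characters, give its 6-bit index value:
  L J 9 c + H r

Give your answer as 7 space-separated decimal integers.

Answer: 11 9 61 28 62 7 43

Derivation:
'L': A..Z range, ord('L') − ord('A') = 11
'J': A..Z range, ord('J') − ord('A') = 9
'9': 0..9 range, 52 + ord('9') − ord('0') = 61
'c': a..z range, 26 + ord('c') − ord('a') = 28
'+': index 62
'H': A..Z range, ord('H') − ord('A') = 7
'r': a..z range, 26 + ord('r') − ord('a') = 43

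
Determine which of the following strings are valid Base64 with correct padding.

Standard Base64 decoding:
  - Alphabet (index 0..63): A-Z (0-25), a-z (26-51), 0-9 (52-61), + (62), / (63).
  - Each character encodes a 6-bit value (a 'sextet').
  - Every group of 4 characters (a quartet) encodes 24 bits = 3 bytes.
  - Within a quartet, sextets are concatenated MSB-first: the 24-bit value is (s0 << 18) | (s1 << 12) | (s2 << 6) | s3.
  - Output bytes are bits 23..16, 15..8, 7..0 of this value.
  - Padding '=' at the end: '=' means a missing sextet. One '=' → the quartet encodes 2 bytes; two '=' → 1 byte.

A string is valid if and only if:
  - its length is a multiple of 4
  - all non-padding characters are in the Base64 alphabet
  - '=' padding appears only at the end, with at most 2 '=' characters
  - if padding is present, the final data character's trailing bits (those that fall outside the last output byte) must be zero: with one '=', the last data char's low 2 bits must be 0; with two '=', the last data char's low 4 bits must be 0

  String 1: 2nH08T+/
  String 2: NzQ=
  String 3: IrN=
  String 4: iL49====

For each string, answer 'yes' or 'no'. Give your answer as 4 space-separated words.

Answer: yes yes no no

Derivation:
String 1: '2nH08T+/' → valid
String 2: 'NzQ=' → valid
String 3: 'IrN=' → invalid (bad trailing bits)
String 4: 'iL49====' → invalid (4 pad chars (max 2))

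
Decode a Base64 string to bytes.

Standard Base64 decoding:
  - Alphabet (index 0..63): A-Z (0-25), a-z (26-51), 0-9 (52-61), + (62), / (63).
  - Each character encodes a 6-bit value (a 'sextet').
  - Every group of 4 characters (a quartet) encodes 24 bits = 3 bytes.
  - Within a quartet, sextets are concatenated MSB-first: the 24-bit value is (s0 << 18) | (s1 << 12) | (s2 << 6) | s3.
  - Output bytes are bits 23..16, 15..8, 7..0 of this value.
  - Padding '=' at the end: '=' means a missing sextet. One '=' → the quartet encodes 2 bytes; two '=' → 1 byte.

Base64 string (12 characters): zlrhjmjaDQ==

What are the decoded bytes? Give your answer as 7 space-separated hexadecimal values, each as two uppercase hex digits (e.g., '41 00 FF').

After char 0 ('z'=51): chars_in_quartet=1 acc=0x33 bytes_emitted=0
After char 1 ('l'=37): chars_in_quartet=2 acc=0xCE5 bytes_emitted=0
After char 2 ('r'=43): chars_in_quartet=3 acc=0x3396B bytes_emitted=0
After char 3 ('h'=33): chars_in_quartet=4 acc=0xCE5AE1 -> emit CE 5A E1, reset; bytes_emitted=3
After char 4 ('j'=35): chars_in_quartet=1 acc=0x23 bytes_emitted=3
After char 5 ('m'=38): chars_in_quartet=2 acc=0x8E6 bytes_emitted=3
After char 6 ('j'=35): chars_in_quartet=3 acc=0x239A3 bytes_emitted=3
After char 7 ('a'=26): chars_in_quartet=4 acc=0x8E68DA -> emit 8E 68 DA, reset; bytes_emitted=6
After char 8 ('D'=3): chars_in_quartet=1 acc=0x3 bytes_emitted=6
After char 9 ('Q'=16): chars_in_quartet=2 acc=0xD0 bytes_emitted=6
Padding '==': partial quartet acc=0xD0 -> emit 0D; bytes_emitted=7

Answer: CE 5A E1 8E 68 DA 0D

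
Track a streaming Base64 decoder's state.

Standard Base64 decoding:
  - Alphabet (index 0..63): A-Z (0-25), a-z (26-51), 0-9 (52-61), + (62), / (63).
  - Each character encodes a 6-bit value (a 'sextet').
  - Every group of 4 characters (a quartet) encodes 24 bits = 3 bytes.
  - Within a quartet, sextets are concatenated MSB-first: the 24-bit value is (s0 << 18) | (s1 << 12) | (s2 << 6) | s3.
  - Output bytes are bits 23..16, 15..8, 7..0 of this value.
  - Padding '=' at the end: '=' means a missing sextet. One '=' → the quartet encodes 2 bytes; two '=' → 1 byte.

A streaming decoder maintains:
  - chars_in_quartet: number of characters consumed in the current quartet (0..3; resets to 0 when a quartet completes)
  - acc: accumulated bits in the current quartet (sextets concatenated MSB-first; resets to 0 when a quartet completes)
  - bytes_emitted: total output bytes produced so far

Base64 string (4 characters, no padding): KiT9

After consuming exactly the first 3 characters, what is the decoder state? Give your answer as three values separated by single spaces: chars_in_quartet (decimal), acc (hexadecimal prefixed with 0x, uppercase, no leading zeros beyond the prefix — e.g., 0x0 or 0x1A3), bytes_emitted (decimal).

After char 0 ('K'=10): chars_in_quartet=1 acc=0xA bytes_emitted=0
After char 1 ('i'=34): chars_in_quartet=2 acc=0x2A2 bytes_emitted=0
After char 2 ('T'=19): chars_in_quartet=3 acc=0xA893 bytes_emitted=0

Answer: 3 0xA893 0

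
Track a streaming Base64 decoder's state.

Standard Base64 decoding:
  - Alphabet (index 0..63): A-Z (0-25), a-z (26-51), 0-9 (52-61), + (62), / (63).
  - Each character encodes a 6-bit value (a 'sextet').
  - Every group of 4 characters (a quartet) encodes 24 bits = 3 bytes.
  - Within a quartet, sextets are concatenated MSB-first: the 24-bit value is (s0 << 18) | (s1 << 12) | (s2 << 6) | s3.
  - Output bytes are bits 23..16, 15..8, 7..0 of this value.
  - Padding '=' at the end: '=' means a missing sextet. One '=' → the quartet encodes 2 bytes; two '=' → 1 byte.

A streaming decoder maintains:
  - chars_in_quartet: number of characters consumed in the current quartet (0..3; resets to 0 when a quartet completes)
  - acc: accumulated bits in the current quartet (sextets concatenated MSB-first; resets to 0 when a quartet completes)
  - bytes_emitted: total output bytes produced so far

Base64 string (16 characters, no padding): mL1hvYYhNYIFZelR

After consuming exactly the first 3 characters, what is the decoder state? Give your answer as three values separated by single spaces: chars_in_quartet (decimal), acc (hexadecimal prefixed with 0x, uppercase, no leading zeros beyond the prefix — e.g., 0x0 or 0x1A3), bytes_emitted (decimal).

After char 0 ('m'=38): chars_in_quartet=1 acc=0x26 bytes_emitted=0
After char 1 ('L'=11): chars_in_quartet=2 acc=0x98B bytes_emitted=0
After char 2 ('1'=53): chars_in_quartet=3 acc=0x262F5 bytes_emitted=0

Answer: 3 0x262F5 0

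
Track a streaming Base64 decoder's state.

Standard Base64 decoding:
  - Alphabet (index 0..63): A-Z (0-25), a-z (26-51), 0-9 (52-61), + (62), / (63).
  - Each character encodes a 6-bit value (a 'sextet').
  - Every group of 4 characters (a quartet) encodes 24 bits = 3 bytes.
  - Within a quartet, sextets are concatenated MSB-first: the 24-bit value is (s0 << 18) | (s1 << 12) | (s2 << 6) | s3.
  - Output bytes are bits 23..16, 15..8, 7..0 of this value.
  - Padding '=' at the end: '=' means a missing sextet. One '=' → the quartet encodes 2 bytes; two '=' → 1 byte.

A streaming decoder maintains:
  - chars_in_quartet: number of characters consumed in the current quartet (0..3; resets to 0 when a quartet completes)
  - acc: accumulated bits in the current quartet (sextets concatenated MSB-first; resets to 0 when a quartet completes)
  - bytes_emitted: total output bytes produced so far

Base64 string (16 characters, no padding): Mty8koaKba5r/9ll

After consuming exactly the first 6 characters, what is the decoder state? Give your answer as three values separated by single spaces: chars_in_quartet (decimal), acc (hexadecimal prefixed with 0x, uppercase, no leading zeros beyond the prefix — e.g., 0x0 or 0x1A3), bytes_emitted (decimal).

Answer: 2 0x928 3

Derivation:
After char 0 ('M'=12): chars_in_quartet=1 acc=0xC bytes_emitted=0
After char 1 ('t'=45): chars_in_quartet=2 acc=0x32D bytes_emitted=0
After char 2 ('y'=50): chars_in_quartet=3 acc=0xCB72 bytes_emitted=0
After char 3 ('8'=60): chars_in_quartet=4 acc=0x32DCBC -> emit 32 DC BC, reset; bytes_emitted=3
After char 4 ('k'=36): chars_in_quartet=1 acc=0x24 bytes_emitted=3
After char 5 ('o'=40): chars_in_quartet=2 acc=0x928 bytes_emitted=3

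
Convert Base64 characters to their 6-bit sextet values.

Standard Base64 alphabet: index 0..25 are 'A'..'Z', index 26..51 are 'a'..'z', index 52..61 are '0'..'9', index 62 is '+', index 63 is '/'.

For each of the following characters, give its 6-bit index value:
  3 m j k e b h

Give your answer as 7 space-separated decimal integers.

'3': 0..9 range, 52 + ord('3') − ord('0') = 55
'm': a..z range, 26 + ord('m') − ord('a') = 38
'j': a..z range, 26 + ord('j') − ord('a') = 35
'k': a..z range, 26 + ord('k') − ord('a') = 36
'e': a..z range, 26 + ord('e') − ord('a') = 30
'b': a..z range, 26 + ord('b') − ord('a') = 27
'h': a..z range, 26 + ord('h') − ord('a') = 33

Answer: 55 38 35 36 30 27 33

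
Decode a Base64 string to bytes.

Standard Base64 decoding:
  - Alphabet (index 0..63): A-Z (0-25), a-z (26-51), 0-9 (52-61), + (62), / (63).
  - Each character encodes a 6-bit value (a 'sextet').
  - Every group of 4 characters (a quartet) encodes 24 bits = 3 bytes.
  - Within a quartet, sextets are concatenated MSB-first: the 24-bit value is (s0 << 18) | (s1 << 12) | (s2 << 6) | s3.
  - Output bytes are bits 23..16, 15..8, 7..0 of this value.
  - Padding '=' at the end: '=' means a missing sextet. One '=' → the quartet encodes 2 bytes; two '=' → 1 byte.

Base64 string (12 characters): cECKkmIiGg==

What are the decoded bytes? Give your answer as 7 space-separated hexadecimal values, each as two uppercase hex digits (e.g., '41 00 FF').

After char 0 ('c'=28): chars_in_quartet=1 acc=0x1C bytes_emitted=0
After char 1 ('E'=4): chars_in_quartet=2 acc=0x704 bytes_emitted=0
After char 2 ('C'=2): chars_in_quartet=3 acc=0x1C102 bytes_emitted=0
After char 3 ('K'=10): chars_in_quartet=4 acc=0x70408A -> emit 70 40 8A, reset; bytes_emitted=3
After char 4 ('k'=36): chars_in_quartet=1 acc=0x24 bytes_emitted=3
After char 5 ('m'=38): chars_in_quartet=2 acc=0x926 bytes_emitted=3
After char 6 ('I'=8): chars_in_quartet=3 acc=0x24988 bytes_emitted=3
After char 7 ('i'=34): chars_in_quartet=4 acc=0x926222 -> emit 92 62 22, reset; bytes_emitted=6
After char 8 ('G'=6): chars_in_quartet=1 acc=0x6 bytes_emitted=6
After char 9 ('g'=32): chars_in_quartet=2 acc=0x1A0 bytes_emitted=6
Padding '==': partial quartet acc=0x1A0 -> emit 1A; bytes_emitted=7

Answer: 70 40 8A 92 62 22 1A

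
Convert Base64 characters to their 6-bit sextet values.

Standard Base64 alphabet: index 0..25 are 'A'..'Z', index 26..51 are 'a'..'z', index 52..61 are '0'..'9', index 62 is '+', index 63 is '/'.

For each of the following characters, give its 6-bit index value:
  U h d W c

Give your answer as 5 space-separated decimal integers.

'U': A..Z range, ord('U') − ord('A') = 20
'h': a..z range, 26 + ord('h') − ord('a') = 33
'd': a..z range, 26 + ord('d') − ord('a') = 29
'W': A..Z range, ord('W') − ord('A') = 22
'c': a..z range, 26 + ord('c') − ord('a') = 28

Answer: 20 33 29 22 28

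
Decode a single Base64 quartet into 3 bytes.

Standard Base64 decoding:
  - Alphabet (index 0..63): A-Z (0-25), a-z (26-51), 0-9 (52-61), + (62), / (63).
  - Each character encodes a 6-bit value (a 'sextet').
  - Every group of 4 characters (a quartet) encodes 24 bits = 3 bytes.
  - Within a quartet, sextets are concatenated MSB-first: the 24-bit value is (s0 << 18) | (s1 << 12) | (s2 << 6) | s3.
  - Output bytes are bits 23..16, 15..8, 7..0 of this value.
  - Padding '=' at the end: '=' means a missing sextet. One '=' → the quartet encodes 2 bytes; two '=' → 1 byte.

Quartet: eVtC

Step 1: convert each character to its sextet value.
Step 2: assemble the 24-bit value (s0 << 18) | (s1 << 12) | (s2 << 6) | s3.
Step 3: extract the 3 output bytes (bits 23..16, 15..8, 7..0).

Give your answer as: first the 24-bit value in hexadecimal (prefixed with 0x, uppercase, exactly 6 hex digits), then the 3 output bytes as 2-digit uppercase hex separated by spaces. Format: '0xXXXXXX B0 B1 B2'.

Answer: 0x795B42 79 5B 42

Derivation:
Sextets: e=30, V=21, t=45, C=2
24-bit: (30<<18) | (21<<12) | (45<<6) | 2
      = 0x780000 | 0x015000 | 0x000B40 | 0x000002
      = 0x795B42
Bytes: (v>>16)&0xFF=79, (v>>8)&0xFF=5B, v&0xFF=42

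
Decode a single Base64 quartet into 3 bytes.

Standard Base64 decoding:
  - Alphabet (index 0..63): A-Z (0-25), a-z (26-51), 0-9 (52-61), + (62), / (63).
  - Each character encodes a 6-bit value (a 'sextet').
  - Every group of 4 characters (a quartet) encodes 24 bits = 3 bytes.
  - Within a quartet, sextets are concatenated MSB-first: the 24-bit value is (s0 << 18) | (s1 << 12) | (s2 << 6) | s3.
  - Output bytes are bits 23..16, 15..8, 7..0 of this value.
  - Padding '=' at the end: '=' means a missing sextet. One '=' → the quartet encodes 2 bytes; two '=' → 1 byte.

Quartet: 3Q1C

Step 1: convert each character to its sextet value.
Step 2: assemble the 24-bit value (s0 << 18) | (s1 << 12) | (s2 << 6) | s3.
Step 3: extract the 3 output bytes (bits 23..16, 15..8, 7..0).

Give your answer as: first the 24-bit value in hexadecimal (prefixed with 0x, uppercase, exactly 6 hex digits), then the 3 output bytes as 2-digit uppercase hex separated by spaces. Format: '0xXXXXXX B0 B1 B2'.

Sextets: 3=55, Q=16, 1=53, C=2
24-bit: (55<<18) | (16<<12) | (53<<6) | 2
      = 0xDC0000 | 0x010000 | 0x000D40 | 0x000002
      = 0xDD0D42
Bytes: (v>>16)&0xFF=DD, (v>>8)&0xFF=0D, v&0xFF=42

Answer: 0xDD0D42 DD 0D 42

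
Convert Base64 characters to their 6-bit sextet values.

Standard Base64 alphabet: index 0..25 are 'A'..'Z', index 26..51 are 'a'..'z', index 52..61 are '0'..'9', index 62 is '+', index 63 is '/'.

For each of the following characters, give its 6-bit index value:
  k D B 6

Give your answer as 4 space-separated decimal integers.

'k': a..z range, 26 + ord('k') − ord('a') = 36
'D': A..Z range, ord('D') − ord('A') = 3
'B': A..Z range, ord('B') − ord('A') = 1
'6': 0..9 range, 52 + ord('6') − ord('0') = 58

Answer: 36 3 1 58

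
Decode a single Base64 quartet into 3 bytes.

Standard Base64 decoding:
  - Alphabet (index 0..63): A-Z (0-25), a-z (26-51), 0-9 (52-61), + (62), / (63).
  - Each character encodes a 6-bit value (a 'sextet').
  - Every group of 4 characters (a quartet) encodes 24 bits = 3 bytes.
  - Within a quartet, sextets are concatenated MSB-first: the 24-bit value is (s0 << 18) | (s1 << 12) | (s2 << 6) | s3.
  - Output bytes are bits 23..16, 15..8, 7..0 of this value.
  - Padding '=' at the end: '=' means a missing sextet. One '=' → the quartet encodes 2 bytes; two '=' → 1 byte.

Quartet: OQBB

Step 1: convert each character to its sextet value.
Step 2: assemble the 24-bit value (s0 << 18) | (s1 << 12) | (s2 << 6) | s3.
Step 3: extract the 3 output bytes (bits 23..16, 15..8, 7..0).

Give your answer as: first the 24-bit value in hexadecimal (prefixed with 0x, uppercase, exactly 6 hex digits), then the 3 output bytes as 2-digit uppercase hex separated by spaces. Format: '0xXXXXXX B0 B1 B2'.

Sextets: O=14, Q=16, B=1, B=1
24-bit: (14<<18) | (16<<12) | (1<<6) | 1
      = 0x380000 | 0x010000 | 0x000040 | 0x000001
      = 0x390041
Bytes: (v>>16)&0xFF=39, (v>>8)&0xFF=00, v&0xFF=41

Answer: 0x390041 39 00 41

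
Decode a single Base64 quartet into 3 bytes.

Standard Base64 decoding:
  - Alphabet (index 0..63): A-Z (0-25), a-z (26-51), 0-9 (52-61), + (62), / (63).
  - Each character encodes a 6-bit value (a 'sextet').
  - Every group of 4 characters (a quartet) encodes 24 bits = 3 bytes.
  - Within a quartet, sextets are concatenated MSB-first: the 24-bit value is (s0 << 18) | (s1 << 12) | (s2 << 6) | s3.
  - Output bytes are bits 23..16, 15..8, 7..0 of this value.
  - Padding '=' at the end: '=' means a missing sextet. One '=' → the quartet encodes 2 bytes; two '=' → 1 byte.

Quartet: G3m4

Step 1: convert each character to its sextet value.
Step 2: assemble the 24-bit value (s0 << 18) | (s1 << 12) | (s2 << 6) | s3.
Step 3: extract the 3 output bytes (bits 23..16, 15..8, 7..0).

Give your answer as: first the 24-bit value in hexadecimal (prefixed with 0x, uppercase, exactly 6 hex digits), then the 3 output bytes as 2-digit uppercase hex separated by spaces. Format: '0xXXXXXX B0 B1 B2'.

Answer: 0x1B79B8 1B 79 B8

Derivation:
Sextets: G=6, 3=55, m=38, 4=56
24-bit: (6<<18) | (55<<12) | (38<<6) | 56
      = 0x180000 | 0x037000 | 0x000980 | 0x000038
      = 0x1B79B8
Bytes: (v>>16)&0xFF=1B, (v>>8)&0xFF=79, v&0xFF=B8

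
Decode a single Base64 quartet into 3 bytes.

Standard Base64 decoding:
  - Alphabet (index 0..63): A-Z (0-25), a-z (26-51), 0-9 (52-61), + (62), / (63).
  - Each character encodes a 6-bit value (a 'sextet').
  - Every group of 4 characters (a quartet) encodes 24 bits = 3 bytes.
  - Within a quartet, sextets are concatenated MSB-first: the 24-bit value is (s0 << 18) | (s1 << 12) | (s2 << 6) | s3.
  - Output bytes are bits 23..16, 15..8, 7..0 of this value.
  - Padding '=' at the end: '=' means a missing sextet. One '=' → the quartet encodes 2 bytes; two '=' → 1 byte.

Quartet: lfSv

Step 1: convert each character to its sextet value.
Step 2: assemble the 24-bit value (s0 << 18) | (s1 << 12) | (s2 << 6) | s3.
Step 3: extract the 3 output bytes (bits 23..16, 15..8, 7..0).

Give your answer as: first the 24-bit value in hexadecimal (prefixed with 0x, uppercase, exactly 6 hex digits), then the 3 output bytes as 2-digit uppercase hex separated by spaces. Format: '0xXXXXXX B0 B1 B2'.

Answer: 0x95F4AF 95 F4 AF

Derivation:
Sextets: l=37, f=31, S=18, v=47
24-bit: (37<<18) | (31<<12) | (18<<6) | 47
      = 0x940000 | 0x01F000 | 0x000480 | 0x00002F
      = 0x95F4AF
Bytes: (v>>16)&0xFF=95, (v>>8)&0xFF=F4, v&0xFF=AF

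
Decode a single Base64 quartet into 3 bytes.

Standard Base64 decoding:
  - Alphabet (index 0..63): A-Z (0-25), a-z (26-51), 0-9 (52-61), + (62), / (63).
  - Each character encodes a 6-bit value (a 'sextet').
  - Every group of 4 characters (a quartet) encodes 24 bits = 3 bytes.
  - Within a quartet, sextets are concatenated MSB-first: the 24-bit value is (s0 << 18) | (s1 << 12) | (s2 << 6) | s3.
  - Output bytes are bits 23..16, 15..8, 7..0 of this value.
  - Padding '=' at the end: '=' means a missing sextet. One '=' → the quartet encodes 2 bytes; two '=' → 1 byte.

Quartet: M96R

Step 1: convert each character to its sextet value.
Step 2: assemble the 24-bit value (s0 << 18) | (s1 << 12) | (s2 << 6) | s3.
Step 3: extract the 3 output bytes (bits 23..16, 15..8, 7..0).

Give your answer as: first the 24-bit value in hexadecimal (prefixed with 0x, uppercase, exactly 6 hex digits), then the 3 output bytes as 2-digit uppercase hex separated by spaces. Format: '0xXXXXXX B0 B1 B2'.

Answer: 0x33DE91 33 DE 91

Derivation:
Sextets: M=12, 9=61, 6=58, R=17
24-bit: (12<<18) | (61<<12) | (58<<6) | 17
      = 0x300000 | 0x03D000 | 0x000E80 | 0x000011
      = 0x33DE91
Bytes: (v>>16)&0xFF=33, (v>>8)&0xFF=DE, v&0xFF=91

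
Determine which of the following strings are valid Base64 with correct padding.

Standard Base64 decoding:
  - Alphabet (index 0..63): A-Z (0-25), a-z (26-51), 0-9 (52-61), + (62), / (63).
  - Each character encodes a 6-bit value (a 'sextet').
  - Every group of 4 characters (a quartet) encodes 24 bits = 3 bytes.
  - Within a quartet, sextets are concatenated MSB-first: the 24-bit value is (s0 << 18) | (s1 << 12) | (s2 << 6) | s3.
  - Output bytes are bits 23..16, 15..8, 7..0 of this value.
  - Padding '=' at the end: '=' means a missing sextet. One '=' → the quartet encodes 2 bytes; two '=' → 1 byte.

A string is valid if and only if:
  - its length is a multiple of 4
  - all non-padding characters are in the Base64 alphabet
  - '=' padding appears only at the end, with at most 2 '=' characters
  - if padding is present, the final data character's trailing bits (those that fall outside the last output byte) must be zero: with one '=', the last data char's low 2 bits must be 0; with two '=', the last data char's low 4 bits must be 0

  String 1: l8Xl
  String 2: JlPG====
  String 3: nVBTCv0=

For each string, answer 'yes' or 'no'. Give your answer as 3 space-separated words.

Answer: yes no yes

Derivation:
String 1: 'l8Xl' → valid
String 2: 'JlPG====' → invalid (4 pad chars (max 2))
String 3: 'nVBTCv0=' → valid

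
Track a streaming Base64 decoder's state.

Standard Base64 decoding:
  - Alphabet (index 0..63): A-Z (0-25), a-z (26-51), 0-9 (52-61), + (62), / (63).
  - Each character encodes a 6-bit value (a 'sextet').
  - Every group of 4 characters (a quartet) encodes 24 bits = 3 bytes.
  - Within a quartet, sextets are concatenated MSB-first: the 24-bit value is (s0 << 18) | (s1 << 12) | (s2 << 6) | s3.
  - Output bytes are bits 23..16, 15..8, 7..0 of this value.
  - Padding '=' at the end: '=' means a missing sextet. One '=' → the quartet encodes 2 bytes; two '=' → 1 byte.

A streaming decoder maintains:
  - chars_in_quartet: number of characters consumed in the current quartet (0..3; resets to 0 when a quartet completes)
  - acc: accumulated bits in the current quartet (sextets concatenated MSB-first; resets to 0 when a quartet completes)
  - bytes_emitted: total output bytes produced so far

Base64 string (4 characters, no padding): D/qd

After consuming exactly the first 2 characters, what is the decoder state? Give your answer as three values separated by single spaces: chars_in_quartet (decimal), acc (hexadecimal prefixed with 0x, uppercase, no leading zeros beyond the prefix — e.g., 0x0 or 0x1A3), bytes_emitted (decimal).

Answer: 2 0xFF 0

Derivation:
After char 0 ('D'=3): chars_in_quartet=1 acc=0x3 bytes_emitted=0
After char 1 ('/'=63): chars_in_quartet=2 acc=0xFF bytes_emitted=0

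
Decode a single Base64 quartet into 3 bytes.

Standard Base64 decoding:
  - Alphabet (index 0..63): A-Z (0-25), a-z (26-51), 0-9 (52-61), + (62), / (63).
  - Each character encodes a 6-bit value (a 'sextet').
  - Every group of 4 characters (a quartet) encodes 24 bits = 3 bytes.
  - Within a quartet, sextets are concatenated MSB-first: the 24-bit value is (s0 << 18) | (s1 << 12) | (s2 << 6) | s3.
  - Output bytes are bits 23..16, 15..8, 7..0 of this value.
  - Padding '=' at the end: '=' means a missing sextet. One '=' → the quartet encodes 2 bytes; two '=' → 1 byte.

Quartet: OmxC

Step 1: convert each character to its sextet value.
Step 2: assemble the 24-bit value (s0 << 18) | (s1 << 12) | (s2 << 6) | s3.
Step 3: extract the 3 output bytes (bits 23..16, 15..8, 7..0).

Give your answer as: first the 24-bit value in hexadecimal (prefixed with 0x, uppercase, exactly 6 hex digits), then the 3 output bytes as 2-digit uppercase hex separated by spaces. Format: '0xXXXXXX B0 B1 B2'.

Sextets: O=14, m=38, x=49, C=2
24-bit: (14<<18) | (38<<12) | (49<<6) | 2
      = 0x380000 | 0x026000 | 0x000C40 | 0x000002
      = 0x3A6C42
Bytes: (v>>16)&0xFF=3A, (v>>8)&0xFF=6C, v&0xFF=42

Answer: 0x3A6C42 3A 6C 42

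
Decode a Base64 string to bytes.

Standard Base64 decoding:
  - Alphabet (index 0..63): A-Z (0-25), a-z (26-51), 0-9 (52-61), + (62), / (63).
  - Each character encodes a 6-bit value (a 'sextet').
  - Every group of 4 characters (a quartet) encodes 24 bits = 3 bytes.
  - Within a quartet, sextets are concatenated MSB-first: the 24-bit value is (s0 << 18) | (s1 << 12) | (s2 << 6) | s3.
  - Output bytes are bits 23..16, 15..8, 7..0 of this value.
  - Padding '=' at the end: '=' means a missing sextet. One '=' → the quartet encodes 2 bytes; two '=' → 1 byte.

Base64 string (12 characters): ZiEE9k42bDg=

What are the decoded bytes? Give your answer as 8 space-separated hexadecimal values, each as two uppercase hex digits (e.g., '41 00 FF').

After char 0 ('Z'=25): chars_in_quartet=1 acc=0x19 bytes_emitted=0
After char 1 ('i'=34): chars_in_quartet=2 acc=0x662 bytes_emitted=0
After char 2 ('E'=4): chars_in_quartet=3 acc=0x19884 bytes_emitted=0
After char 3 ('E'=4): chars_in_quartet=4 acc=0x662104 -> emit 66 21 04, reset; bytes_emitted=3
After char 4 ('9'=61): chars_in_quartet=1 acc=0x3D bytes_emitted=3
After char 5 ('k'=36): chars_in_quartet=2 acc=0xF64 bytes_emitted=3
After char 6 ('4'=56): chars_in_quartet=3 acc=0x3D938 bytes_emitted=3
After char 7 ('2'=54): chars_in_quartet=4 acc=0xF64E36 -> emit F6 4E 36, reset; bytes_emitted=6
After char 8 ('b'=27): chars_in_quartet=1 acc=0x1B bytes_emitted=6
After char 9 ('D'=3): chars_in_quartet=2 acc=0x6C3 bytes_emitted=6
After char 10 ('g'=32): chars_in_quartet=3 acc=0x1B0E0 bytes_emitted=6
Padding '=': partial quartet acc=0x1B0E0 -> emit 6C 38; bytes_emitted=8

Answer: 66 21 04 F6 4E 36 6C 38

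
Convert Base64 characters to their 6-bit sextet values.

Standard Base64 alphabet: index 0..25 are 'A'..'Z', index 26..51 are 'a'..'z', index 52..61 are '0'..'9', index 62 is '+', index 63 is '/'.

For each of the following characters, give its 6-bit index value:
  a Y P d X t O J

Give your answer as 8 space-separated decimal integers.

Answer: 26 24 15 29 23 45 14 9

Derivation:
'a': a..z range, 26 + ord('a') − ord('a') = 26
'Y': A..Z range, ord('Y') − ord('A') = 24
'P': A..Z range, ord('P') − ord('A') = 15
'd': a..z range, 26 + ord('d') − ord('a') = 29
'X': A..Z range, ord('X') − ord('A') = 23
't': a..z range, 26 + ord('t') − ord('a') = 45
'O': A..Z range, ord('O') − ord('A') = 14
'J': A..Z range, ord('J') − ord('A') = 9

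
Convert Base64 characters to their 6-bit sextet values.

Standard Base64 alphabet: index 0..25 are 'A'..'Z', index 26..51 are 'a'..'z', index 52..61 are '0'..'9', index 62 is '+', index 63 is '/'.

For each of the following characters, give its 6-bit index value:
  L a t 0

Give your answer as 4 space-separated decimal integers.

'L': A..Z range, ord('L') − ord('A') = 11
'a': a..z range, 26 + ord('a') − ord('a') = 26
't': a..z range, 26 + ord('t') − ord('a') = 45
'0': 0..9 range, 52 + ord('0') − ord('0') = 52

Answer: 11 26 45 52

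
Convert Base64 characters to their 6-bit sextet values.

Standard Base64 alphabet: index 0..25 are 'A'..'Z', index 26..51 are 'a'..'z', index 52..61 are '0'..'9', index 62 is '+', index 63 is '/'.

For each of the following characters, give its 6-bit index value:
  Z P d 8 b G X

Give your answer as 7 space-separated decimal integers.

'Z': A..Z range, ord('Z') − ord('A') = 25
'P': A..Z range, ord('P') − ord('A') = 15
'd': a..z range, 26 + ord('d') − ord('a') = 29
'8': 0..9 range, 52 + ord('8') − ord('0') = 60
'b': a..z range, 26 + ord('b') − ord('a') = 27
'G': A..Z range, ord('G') − ord('A') = 6
'X': A..Z range, ord('X') − ord('A') = 23

Answer: 25 15 29 60 27 6 23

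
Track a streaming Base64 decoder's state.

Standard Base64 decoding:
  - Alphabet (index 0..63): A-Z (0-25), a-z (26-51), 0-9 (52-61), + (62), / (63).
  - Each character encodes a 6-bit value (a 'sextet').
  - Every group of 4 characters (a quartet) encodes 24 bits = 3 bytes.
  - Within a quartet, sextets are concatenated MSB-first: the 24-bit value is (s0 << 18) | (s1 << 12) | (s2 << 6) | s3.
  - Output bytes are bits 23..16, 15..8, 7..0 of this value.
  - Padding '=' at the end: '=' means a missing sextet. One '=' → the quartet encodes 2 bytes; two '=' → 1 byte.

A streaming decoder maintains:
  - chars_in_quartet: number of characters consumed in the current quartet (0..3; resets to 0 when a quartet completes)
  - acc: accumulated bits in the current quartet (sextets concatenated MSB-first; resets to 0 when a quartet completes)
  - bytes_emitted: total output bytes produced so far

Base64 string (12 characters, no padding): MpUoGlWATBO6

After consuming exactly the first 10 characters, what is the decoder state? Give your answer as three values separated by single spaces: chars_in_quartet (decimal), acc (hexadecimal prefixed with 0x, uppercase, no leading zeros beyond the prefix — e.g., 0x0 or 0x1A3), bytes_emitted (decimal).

Answer: 2 0x4C1 6

Derivation:
After char 0 ('M'=12): chars_in_quartet=1 acc=0xC bytes_emitted=0
After char 1 ('p'=41): chars_in_quartet=2 acc=0x329 bytes_emitted=0
After char 2 ('U'=20): chars_in_quartet=3 acc=0xCA54 bytes_emitted=0
After char 3 ('o'=40): chars_in_quartet=4 acc=0x329528 -> emit 32 95 28, reset; bytes_emitted=3
After char 4 ('G'=6): chars_in_quartet=1 acc=0x6 bytes_emitted=3
After char 5 ('l'=37): chars_in_quartet=2 acc=0x1A5 bytes_emitted=3
After char 6 ('W'=22): chars_in_quartet=3 acc=0x6956 bytes_emitted=3
After char 7 ('A'=0): chars_in_quartet=4 acc=0x1A5580 -> emit 1A 55 80, reset; bytes_emitted=6
After char 8 ('T'=19): chars_in_quartet=1 acc=0x13 bytes_emitted=6
After char 9 ('B'=1): chars_in_quartet=2 acc=0x4C1 bytes_emitted=6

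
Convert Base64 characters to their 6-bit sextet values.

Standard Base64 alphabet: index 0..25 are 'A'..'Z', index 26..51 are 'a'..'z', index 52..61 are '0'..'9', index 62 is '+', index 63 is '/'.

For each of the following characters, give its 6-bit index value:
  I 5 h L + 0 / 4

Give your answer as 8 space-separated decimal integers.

'I': A..Z range, ord('I') − ord('A') = 8
'5': 0..9 range, 52 + ord('5') − ord('0') = 57
'h': a..z range, 26 + ord('h') − ord('a') = 33
'L': A..Z range, ord('L') − ord('A') = 11
'+': index 62
'0': 0..9 range, 52 + ord('0') − ord('0') = 52
'/': index 63
'4': 0..9 range, 52 + ord('4') − ord('0') = 56

Answer: 8 57 33 11 62 52 63 56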